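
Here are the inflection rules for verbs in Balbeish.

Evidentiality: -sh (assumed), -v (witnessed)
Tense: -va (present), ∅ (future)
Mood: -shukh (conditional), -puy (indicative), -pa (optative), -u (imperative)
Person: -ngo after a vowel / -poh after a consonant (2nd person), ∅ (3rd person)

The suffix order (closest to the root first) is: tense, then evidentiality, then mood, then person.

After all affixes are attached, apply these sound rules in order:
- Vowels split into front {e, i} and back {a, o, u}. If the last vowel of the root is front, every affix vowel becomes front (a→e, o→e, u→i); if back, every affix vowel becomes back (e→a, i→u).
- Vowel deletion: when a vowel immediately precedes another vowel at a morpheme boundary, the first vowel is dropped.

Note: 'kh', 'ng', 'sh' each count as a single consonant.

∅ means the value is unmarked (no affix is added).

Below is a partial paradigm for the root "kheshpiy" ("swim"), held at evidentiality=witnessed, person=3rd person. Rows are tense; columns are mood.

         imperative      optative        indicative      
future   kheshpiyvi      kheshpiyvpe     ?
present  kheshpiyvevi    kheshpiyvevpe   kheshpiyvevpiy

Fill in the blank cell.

tense = future: zero marking, form stays kheshpiy.
Attach evidentiality witnessed -v → kheshpiyv.
Attach mood indicative -puy → kheshpiyvpuy.
person = 3rd person: zero marking, form stays kheshpiyvpuy.
Apply vowel harmony: kheshpiyvpuy → kheshpiyvpiy.
Vowel deletion: no change.

kheshpiyvpiy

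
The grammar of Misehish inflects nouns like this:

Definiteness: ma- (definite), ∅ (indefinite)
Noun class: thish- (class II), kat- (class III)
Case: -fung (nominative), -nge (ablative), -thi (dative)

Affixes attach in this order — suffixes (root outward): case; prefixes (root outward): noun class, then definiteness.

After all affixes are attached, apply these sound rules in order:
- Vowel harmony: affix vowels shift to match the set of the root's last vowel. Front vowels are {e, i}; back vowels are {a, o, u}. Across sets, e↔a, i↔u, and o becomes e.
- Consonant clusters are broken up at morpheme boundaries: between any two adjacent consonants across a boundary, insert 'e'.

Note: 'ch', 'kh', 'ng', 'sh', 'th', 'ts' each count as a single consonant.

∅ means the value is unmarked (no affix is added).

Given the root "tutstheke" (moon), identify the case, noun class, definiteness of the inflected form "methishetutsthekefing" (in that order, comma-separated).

nominative, class II, definite

Segment: ma-thish-tutstheke-fung.
case: -fung → nominative.
noun class: thish- → class II.
definiteness: ma- → definite.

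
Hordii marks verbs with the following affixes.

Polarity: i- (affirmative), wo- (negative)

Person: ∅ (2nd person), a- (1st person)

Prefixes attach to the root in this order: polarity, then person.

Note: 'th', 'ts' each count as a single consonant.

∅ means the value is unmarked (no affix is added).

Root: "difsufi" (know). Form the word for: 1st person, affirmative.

Attach polarity affirmative i- → idifsufi.
Attach person 1st person a- → aidifsufi.

aidifsufi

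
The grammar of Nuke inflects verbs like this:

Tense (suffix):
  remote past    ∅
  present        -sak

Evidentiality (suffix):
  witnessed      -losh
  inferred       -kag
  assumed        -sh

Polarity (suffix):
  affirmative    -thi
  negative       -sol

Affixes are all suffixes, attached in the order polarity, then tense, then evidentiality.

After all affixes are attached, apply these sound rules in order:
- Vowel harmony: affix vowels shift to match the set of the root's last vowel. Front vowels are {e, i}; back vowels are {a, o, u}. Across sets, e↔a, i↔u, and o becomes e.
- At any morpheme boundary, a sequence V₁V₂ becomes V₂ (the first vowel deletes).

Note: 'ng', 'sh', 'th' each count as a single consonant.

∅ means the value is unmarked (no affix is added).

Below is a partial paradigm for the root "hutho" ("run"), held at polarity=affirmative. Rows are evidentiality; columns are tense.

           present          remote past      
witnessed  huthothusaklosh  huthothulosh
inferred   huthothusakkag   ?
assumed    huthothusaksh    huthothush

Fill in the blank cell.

Attach polarity affirmative -thi → huthothi.
tense = remote past: zero marking, form stays huthothi.
Attach evidentiality inferred -kag → huthothikag.
Apply vowel harmony: huthothikag → huthothukag.
Vowel deletion: no change.

huthothukag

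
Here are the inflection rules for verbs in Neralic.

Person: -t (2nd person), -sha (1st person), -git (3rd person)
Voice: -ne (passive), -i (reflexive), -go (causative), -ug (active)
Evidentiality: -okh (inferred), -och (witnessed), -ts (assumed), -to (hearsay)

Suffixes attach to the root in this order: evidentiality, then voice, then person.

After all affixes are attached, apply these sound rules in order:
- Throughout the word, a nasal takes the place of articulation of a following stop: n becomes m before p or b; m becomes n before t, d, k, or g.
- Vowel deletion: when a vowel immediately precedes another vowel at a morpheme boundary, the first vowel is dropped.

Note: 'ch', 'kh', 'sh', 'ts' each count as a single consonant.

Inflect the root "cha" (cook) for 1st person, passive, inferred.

chokhnesha

Attach evidentiality inferred -okh → chaokh.
Attach voice passive -ne → chaokhne.
Attach person 1st person -sha → chaokhnesha.
Nasal assimilation: no change.
Apply vowel deletion: chaokhnesha → chokhnesha.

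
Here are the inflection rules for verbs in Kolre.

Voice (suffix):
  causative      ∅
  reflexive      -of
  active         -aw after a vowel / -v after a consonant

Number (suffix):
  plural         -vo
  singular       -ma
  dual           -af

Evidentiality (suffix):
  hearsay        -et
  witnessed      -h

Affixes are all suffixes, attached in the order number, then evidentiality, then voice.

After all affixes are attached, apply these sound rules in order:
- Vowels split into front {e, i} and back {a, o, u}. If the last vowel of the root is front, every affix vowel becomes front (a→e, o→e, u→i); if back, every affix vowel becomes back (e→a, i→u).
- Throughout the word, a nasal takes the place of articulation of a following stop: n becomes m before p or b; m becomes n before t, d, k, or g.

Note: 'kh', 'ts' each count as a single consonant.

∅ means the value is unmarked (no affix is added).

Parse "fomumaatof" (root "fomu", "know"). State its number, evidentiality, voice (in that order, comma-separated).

Segment: fomu-ma-et-of.
number: -ma → singular.
evidentiality: -et → hearsay.
voice: -of → reflexive.

singular, hearsay, reflexive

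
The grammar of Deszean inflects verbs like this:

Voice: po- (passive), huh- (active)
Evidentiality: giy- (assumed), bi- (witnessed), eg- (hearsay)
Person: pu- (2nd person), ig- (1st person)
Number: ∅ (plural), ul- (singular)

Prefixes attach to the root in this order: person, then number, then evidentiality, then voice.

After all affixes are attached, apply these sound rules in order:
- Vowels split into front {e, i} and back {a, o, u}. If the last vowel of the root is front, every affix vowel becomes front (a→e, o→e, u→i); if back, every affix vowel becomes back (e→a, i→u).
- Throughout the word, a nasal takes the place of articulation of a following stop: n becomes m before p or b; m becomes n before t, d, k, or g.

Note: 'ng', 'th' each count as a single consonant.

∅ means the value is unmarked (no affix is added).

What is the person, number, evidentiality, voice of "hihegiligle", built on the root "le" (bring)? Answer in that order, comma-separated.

1st person, singular, hearsay, active

Segment: huh-eg-ul-ig-le.
person: ig- → 1st person.
number: ul- → singular.
evidentiality: eg- → hearsay.
voice: huh- → active.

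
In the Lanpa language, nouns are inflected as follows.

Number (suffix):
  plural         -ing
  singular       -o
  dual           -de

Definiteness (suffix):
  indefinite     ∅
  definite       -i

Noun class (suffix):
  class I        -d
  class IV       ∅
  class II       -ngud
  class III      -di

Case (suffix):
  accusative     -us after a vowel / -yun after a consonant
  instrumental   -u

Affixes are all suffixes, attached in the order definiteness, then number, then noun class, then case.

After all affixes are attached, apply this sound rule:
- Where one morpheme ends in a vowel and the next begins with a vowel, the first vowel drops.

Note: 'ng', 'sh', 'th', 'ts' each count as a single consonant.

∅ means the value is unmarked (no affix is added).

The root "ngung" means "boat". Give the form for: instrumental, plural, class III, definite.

ngungingdu

Attach definiteness definite -i → ngungi.
Attach number plural -ing → ngungiing.
Attach noun class class III -di → ngungiingdi.
Attach case instrumental -u → ngungiingdiu.
Apply vowel deletion: ngungiingdiu → ngungingdu.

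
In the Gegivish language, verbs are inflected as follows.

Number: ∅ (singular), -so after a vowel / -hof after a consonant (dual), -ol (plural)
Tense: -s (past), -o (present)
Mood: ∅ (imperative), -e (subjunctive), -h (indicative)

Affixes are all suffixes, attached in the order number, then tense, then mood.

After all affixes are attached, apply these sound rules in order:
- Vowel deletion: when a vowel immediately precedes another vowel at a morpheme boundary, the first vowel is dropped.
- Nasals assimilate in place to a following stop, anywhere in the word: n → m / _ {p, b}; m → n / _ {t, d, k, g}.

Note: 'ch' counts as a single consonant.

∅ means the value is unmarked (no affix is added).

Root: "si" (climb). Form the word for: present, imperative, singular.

number = singular: zero marking, form stays si.
Attach tense present -o → sio.
mood = imperative: zero marking, form stays sio.
Apply vowel deletion: sio → so.
Nasal assimilation: no change.

so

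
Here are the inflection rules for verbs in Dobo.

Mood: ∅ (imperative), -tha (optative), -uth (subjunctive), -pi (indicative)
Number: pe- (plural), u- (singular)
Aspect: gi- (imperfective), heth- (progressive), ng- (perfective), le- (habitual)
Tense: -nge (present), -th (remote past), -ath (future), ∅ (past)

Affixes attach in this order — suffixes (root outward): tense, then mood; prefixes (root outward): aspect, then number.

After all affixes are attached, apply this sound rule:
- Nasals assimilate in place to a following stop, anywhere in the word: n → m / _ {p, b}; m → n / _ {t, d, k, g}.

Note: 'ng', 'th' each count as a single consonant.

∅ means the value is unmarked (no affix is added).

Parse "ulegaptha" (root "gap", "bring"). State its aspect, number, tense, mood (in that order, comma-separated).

Segment: u-le-gap-tha.
aspect: le- → habitual.
number: u- → singular.
tense: ∅ → past.
mood: -tha → optative.

habitual, singular, past, optative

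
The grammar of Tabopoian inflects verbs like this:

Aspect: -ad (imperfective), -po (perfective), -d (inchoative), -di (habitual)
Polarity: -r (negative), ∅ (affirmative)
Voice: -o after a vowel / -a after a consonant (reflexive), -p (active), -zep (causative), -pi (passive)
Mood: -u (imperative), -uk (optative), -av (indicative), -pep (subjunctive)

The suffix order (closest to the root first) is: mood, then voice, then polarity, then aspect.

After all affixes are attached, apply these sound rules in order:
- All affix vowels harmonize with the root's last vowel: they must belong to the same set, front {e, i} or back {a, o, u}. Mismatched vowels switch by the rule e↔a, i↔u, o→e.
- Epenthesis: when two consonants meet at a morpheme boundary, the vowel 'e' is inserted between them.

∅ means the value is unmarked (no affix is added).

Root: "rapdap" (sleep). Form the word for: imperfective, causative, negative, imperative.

rapdapuzaperad

Attach mood imperative -u → rapdapu.
Attach voice causative -zep → rapdapuzep.
Attach polarity negative -r → rapdapuzepr.
Attach aspect imperfective -ad → rapdapuzeprad.
Apply vowel harmony: rapdapuzeprad → rapdapuzaprad.
Apply epenthesis: rapdapuzaprad → rapdapuzaperad.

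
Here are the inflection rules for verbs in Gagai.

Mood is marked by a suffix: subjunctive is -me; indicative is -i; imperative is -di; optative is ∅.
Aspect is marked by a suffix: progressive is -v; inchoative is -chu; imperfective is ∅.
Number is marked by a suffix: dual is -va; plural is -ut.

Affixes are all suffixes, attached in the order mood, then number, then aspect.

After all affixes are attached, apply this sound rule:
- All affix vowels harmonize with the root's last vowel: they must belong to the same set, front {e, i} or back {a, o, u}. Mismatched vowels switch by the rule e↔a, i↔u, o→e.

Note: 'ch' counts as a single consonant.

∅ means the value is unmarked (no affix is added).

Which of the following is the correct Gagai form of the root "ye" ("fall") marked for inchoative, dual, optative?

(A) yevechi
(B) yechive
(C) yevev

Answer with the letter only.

A

mood = optative: zero marking, form stays ye.
Attach number dual -va → yeva.
Attach aspect inchoative -chu → yevachu.
Apply vowel harmony: yevachu → yevechi.
So the correct form is yevechi, option (A).
(C) yevev is wrong: it uses progressive instead of inchoative for aspect.
(B) yechive is wrong: it has the affixes in the wrong order.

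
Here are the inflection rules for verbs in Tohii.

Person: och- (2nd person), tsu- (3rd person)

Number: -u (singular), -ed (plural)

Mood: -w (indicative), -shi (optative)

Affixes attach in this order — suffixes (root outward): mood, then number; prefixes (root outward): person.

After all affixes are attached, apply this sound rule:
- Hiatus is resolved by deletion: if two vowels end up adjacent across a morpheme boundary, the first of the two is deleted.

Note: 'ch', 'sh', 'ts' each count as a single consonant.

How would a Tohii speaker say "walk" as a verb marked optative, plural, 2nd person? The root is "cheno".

ochchenoshed

Attach mood optative -shi → chenoshi.
Attach person 2nd person och- → ochchenoshi.
Attach number plural -ed → ochchenoshied.
Apply vowel deletion: ochchenoshied → ochchenoshed.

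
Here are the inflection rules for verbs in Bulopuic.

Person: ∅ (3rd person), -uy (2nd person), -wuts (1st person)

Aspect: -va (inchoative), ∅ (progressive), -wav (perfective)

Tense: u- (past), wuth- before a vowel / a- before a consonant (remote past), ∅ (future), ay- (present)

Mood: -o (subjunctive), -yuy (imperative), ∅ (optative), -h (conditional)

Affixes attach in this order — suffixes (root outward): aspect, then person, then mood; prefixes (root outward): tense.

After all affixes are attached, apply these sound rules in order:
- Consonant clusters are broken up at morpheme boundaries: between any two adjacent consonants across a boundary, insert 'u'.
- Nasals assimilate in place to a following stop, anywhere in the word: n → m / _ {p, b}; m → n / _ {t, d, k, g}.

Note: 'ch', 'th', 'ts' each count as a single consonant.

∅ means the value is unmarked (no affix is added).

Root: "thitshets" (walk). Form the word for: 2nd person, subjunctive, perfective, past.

Attach tense past u- → uthitshets.
Attach aspect perfective -wav → uthitshetswav.
Attach person 2nd person -uy → uthitshetswavuy.
Attach mood subjunctive -o → uthitshetswavuyo.
Apply epenthesis: uthitshetswavuyo → uthitshetsuwavuyo.
Nasal assimilation: no change.

uthitshetsuwavuyo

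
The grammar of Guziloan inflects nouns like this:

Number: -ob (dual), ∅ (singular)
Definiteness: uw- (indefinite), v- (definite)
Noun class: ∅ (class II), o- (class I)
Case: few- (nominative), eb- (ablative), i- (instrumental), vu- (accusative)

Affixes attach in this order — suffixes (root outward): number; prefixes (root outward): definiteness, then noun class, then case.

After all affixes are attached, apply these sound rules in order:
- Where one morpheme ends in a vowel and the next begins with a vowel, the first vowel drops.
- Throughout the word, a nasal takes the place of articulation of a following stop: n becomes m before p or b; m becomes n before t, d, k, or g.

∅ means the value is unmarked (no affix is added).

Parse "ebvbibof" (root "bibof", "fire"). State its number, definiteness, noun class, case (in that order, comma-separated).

singular, definite, class II, ablative

Segment: eb-v-bibof.
number: ∅ → singular.
definiteness: v- → definite.
noun class: ∅ → class II.
case: eb- → ablative.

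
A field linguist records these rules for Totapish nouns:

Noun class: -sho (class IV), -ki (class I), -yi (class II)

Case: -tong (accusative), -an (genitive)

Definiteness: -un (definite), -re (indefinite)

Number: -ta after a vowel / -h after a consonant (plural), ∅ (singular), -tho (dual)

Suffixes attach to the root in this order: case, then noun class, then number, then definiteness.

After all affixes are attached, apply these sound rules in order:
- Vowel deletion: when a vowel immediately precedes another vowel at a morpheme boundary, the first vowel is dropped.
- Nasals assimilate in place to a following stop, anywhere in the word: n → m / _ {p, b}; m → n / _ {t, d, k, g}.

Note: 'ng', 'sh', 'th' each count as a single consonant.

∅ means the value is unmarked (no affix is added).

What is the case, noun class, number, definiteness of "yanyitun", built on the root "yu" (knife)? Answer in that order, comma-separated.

genitive, class II, plural, definite

Segment: yu-an-yi-ta-un.
case: -an → genitive.
noun class: -yi → class II.
number: -ta/h → plural.
definiteness: -un → definite.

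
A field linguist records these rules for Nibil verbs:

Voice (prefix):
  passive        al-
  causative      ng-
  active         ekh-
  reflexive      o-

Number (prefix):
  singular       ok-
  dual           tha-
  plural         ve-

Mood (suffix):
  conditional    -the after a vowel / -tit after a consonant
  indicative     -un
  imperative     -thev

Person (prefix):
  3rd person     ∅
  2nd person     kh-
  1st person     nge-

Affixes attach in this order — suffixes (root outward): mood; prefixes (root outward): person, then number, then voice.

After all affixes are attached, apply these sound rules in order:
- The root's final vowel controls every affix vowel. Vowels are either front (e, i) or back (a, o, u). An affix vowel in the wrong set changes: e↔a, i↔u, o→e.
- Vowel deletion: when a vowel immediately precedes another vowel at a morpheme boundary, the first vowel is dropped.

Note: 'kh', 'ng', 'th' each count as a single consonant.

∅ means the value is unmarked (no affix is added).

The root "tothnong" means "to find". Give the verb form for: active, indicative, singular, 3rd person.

person = 3rd person: zero marking, form stays tothnong.
Attach number singular ok- → oktothnong.
Attach mood indicative -un → oktothnongun.
Attach voice active ekh- → ekhoktothnongun.
Apply vowel harmony: ekhoktothnongun → akhoktothnongun.
Vowel deletion: no change.

akhoktothnongun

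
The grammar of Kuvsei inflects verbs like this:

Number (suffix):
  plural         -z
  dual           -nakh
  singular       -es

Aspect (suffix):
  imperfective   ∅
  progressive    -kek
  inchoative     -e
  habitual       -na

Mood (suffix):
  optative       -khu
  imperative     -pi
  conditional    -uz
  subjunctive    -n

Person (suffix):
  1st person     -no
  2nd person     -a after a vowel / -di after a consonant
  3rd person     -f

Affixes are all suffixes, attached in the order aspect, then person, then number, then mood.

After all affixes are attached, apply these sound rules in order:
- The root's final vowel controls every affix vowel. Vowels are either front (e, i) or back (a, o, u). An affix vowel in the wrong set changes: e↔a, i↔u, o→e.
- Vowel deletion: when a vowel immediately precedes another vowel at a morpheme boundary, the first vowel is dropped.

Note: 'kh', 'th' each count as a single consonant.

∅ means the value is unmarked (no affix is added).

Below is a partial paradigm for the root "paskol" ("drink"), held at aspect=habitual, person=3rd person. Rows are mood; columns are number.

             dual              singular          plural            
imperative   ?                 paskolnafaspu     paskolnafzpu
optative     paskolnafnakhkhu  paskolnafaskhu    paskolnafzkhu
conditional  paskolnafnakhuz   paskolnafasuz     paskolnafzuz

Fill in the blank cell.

paskolnafnakhpu

Attach aspect habitual -na → paskolna.
Attach person 3rd person -f → paskolnaf.
Attach number dual -nakh → paskolnafnakh.
Attach mood imperative -pi → paskolnafnakhpi.
Apply vowel harmony: paskolnafnakhpi → paskolnafnakhpu.
Vowel deletion: no change.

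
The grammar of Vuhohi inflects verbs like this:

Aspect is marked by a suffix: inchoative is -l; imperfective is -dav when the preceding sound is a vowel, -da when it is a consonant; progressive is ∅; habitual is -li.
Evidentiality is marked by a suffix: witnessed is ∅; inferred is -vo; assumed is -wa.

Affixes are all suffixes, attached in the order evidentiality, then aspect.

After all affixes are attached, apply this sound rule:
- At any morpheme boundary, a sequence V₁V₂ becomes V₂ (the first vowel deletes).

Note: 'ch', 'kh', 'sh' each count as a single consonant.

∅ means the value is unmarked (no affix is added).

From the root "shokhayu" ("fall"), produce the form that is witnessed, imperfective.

shokhayudav

evidentiality = witnessed: zero marking, form stays shokhayu.
Attach aspect imperfective -dav (after vowel 'u') → shokhayudav.
Vowel deletion: no change.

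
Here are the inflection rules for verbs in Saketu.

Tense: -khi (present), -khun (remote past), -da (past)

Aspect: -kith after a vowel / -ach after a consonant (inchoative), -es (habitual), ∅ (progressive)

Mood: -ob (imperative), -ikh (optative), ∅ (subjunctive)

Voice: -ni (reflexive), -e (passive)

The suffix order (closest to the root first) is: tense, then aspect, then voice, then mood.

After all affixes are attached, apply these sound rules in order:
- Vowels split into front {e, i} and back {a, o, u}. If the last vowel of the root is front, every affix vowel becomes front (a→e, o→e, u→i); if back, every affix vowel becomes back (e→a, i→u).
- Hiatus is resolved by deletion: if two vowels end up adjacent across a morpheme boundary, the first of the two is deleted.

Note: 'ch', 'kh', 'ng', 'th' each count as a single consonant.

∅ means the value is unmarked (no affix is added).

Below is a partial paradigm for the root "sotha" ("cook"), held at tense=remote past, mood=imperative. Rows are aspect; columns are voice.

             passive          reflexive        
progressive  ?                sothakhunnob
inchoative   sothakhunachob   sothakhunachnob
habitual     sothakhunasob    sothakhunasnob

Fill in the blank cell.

Attach tense remote past -khun → sothakhun.
aspect = progressive: zero marking, form stays sothakhun.
Attach voice passive -e → sothakhune.
Attach mood imperative -ob → sothakhuneob.
Apply vowel harmony: sothakhuneob → sothakhunaob.
Apply vowel deletion: sothakhunaob → sothakhunob.

sothakhunob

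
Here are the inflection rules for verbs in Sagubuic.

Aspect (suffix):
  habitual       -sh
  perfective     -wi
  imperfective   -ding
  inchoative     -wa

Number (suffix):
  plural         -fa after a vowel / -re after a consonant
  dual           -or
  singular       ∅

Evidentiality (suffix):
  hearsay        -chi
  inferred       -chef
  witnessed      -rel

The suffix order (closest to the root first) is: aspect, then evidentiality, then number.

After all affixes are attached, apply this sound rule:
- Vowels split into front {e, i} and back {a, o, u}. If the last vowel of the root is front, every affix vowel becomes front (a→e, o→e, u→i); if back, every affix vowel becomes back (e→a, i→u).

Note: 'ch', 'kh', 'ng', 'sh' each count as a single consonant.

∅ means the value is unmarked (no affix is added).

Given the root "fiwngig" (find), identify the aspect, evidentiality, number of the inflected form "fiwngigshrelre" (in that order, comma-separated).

habitual, witnessed, plural

Segment: fiwngig-sh-rel-re.
aspect: -sh → habitual.
evidentiality: -rel → witnessed.
number: -fa/re → plural.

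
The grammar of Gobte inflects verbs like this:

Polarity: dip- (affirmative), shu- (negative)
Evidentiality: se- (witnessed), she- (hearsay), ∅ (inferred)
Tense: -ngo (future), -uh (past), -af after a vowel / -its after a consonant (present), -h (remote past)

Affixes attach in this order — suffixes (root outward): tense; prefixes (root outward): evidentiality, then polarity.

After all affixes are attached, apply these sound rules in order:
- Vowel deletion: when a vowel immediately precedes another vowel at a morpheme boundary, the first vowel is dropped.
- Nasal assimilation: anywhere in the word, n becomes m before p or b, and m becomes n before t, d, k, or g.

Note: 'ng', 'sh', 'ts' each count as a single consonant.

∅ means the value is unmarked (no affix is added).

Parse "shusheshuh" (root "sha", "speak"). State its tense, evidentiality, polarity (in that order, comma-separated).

past, hearsay, negative

Segment: shu-she-sha-uh.
tense: -uh → past.
evidentiality: she- → hearsay.
polarity: shu- → negative.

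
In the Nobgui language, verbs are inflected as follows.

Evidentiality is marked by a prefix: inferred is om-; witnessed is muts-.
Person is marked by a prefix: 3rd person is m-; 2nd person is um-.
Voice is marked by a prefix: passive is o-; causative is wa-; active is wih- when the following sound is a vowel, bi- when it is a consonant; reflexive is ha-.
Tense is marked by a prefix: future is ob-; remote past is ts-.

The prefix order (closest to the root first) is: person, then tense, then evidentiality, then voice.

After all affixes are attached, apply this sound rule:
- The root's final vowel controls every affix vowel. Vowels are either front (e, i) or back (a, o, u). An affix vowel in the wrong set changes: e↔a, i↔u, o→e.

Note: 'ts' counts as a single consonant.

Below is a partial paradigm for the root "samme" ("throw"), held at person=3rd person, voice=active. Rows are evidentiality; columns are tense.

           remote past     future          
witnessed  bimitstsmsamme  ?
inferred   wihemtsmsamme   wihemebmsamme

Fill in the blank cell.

bimitsebmsamme

Attach person 3rd person m- → msamme.
Attach tense future ob- → obmsamme.
Attach evidentiality witnessed muts- → mutsobmsamme.
Attach voice active bi- (before consonant 'm') → bimutsobmsamme.
Apply vowel harmony: bimutsobmsamme → bimitsebmsamme.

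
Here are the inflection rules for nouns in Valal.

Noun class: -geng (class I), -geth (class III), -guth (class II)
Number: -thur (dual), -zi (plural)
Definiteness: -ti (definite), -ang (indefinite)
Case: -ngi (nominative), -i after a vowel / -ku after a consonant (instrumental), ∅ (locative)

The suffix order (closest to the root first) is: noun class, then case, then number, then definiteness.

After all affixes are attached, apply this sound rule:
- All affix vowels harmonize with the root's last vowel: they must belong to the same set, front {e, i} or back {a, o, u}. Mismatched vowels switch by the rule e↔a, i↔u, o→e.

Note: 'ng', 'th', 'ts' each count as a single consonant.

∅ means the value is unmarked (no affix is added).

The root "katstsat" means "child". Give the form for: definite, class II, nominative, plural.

Attach noun class class II -guth → katstsatguth.
Attach case nominative -ngi → katstsatguthngi.
Attach number plural -zi → katstsatguthngizi.
Attach definiteness definite -ti → katstsatguthngiziti.
Apply vowel harmony: katstsatguthngiziti → katstsatguthnguzutu.

katstsatguthnguzutu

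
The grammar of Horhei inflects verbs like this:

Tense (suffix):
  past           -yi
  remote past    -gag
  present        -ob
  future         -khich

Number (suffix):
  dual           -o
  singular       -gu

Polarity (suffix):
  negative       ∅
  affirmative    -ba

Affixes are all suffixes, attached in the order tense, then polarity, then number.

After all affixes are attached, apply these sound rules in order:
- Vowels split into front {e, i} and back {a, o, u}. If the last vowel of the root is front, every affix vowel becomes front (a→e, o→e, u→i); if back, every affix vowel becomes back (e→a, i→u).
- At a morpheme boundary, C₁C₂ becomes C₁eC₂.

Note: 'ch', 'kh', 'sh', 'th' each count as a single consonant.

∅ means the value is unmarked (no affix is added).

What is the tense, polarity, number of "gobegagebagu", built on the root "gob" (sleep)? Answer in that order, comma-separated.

Segment: gob-gag-ba-gu.
tense: -gag → remote past.
polarity: -ba → affirmative.
number: -gu → singular.

remote past, affirmative, singular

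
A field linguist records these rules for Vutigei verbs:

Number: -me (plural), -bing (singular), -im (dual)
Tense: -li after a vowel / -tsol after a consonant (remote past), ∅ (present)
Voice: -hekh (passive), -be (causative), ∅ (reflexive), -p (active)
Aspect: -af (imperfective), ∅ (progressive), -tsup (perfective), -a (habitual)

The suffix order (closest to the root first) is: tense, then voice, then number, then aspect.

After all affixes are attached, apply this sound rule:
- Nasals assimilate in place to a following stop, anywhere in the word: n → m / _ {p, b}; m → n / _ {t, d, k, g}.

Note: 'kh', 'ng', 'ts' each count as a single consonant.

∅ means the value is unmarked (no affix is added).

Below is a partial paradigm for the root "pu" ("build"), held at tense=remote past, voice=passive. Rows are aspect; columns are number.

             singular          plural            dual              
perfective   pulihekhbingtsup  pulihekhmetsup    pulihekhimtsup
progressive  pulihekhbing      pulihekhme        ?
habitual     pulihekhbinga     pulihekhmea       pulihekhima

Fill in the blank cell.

pulihekhim

Attach tense remote past -li (after vowel 'u') → puli.
Attach voice passive -hekh → pulihekh.
Attach number dual -im → pulihekhim.
aspect = progressive: zero marking, form stays pulihekhim.
Nasal assimilation: no change.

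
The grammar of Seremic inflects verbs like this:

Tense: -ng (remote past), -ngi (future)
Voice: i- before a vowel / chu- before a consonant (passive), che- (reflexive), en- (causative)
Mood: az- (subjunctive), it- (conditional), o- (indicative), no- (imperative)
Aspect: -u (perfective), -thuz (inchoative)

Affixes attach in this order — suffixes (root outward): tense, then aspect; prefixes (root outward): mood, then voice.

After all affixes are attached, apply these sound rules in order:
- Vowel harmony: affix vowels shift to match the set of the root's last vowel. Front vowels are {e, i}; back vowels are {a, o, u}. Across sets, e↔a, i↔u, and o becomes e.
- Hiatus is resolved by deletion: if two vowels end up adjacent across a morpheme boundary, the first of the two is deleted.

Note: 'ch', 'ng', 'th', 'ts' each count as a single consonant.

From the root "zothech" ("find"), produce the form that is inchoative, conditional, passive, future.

Attach mood conditional it- → itzothech.
Attach voice passive i- (before vowel 'i') → iitzothech.
Attach tense future -ngi → iitzothechngi.
Attach aspect inchoative -thuz → iitzothechngithuz.
Apply vowel harmony: iitzothechngithuz → iitzothechngithiz.
Apply vowel deletion: iitzothechngithiz → itzothechngithiz.

itzothechngithiz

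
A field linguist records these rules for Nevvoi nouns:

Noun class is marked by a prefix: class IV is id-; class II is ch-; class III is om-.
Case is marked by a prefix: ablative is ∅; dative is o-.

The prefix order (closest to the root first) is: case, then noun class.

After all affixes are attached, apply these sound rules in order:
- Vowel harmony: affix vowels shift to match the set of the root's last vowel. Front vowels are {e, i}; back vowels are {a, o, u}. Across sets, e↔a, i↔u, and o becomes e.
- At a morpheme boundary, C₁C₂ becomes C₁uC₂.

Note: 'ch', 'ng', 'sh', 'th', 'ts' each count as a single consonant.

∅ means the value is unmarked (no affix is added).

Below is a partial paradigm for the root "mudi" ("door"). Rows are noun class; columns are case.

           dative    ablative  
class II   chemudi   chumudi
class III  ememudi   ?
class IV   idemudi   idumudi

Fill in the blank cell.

emumudi

case = ablative: zero marking, form stays mudi.
Attach noun class class III om- → ommudi.
Apply vowel harmony: ommudi → emmudi.
Apply epenthesis: emmudi → emumudi.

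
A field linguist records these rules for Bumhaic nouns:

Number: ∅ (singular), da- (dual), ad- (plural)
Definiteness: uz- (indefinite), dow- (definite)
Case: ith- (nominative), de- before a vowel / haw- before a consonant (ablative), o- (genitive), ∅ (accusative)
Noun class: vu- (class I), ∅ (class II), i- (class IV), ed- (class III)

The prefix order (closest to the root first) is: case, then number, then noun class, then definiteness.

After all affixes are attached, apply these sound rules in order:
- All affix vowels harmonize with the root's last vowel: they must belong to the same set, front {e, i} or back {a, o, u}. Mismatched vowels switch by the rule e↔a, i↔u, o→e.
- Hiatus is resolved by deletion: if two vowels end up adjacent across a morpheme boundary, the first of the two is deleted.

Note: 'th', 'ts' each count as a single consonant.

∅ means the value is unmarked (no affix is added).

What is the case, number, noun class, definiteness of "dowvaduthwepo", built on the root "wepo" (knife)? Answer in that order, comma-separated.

nominative, plural, class I, definite

Segment: dow-vu-ad-ith-wepo.
case: ith- → nominative.
number: ad- → plural.
noun class: vu- → class I.
definiteness: dow- → definite.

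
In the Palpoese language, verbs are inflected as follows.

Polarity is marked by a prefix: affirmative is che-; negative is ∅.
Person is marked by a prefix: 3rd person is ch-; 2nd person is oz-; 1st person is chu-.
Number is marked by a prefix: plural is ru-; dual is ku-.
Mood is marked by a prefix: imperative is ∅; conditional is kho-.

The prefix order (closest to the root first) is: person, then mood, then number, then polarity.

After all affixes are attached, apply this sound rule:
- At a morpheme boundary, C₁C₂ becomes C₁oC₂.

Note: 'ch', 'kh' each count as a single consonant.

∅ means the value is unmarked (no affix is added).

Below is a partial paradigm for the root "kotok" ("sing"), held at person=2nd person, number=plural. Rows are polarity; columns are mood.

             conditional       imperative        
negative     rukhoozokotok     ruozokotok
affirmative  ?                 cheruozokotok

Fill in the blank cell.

cherukhoozokotok

Attach person 2nd person oz- → ozkotok.
Attach mood conditional kho- → khoozkotok.
Attach number plural ru- → rukhoozkotok.
Attach polarity affirmative che- → cherukhoozkotok.
Apply epenthesis: cherukhoozkotok → cherukhoozokotok.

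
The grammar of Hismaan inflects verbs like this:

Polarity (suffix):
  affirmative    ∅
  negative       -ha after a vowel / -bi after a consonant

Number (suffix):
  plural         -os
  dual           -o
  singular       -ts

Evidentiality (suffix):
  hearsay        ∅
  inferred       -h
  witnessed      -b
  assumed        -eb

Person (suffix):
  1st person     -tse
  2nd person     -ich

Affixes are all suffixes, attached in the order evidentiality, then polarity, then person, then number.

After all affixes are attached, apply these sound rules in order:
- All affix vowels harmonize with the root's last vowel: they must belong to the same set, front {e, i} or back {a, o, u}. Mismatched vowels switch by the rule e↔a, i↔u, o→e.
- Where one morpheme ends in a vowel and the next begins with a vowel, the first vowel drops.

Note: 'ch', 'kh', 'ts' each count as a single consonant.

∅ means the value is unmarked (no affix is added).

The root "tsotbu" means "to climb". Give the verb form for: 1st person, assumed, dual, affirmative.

tsotbabtso

Attach evidentiality assumed -eb → tsotbueb.
polarity = affirmative: zero marking, form stays tsotbueb.
Attach person 1st person -tse → tsotbuebtse.
Attach number dual -o → tsotbuebtseo.
Apply vowel harmony: tsotbuebtseo → tsotbuabtsao.
Apply vowel deletion: tsotbuabtsao → tsotbabtso.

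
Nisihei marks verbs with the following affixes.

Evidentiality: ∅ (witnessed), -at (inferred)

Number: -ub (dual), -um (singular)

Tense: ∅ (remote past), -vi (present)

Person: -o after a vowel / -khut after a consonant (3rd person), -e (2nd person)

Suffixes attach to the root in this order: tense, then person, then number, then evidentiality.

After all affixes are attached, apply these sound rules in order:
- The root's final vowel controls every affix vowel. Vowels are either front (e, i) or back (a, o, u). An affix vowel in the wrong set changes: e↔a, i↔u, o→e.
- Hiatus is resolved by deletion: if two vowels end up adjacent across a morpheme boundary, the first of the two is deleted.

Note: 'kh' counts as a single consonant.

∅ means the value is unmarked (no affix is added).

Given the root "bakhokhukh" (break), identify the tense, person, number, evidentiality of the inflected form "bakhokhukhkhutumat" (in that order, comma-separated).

remote past, 3rd person, singular, inferred

Segment: bakhokhukh-khut-um-at.
tense: ∅ → remote past.
person: -o/khut → 3rd person.
number: -um → singular.
evidentiality: -at → inferred.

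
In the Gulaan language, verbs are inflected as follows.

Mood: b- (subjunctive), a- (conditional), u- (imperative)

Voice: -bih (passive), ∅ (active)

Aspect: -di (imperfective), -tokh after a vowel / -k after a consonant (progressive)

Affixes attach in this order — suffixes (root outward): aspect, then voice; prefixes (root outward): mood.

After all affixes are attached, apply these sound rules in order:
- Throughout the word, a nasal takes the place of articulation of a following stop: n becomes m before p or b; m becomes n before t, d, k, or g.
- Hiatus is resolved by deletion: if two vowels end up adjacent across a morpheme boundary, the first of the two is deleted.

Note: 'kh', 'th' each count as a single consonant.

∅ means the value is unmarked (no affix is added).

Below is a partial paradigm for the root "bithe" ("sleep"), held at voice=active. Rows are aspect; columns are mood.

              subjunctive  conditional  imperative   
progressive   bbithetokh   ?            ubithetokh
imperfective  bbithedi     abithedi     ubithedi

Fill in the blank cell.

abithetokh

Attach mood conditional a- → abithe.
Attach aspect progressive -tokh (after vowel 'e') → abithetokh.
voice = active: zero marking, form stays abithetokh.
Nasal assimilation: no change.
Vowel deletion: no change.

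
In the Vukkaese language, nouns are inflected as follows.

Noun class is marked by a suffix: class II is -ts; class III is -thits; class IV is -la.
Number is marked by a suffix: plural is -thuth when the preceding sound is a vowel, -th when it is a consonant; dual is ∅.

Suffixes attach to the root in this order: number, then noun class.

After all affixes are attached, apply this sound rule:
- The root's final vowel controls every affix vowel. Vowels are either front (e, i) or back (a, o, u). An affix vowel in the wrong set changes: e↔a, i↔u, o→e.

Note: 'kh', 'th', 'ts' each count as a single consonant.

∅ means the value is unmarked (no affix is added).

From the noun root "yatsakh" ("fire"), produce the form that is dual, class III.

number = dual: zero marking, form stays yatsakh.
Attach noun class class III -thits → yatsakhthits.
Apply vowel harmony: yatsakhthits → yatsakhthuts.

yatsakhthuts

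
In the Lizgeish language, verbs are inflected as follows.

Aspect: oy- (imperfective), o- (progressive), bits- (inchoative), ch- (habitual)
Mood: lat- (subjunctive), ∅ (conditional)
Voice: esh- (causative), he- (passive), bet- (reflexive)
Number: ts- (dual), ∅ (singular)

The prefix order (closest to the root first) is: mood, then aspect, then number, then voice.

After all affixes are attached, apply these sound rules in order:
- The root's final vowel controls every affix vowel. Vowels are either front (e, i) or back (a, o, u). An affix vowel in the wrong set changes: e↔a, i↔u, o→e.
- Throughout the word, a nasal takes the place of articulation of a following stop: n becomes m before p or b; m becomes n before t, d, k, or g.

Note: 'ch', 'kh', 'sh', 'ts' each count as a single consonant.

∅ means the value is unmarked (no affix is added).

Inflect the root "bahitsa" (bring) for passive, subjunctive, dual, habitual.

hatschlatbahitsa

Attach mood subjunctive lat- → latbahitsa.
Attach aspect habitual ch- → chlatbahitsa.
Attach number dual ts- → tschlatbahitsa.
Attach voice passive he- → hetschlatbahitsa.
Apply vowel harmony: hetschlatbahitsa → hatschlatbahitsa.
Nasal assimilation: no change.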